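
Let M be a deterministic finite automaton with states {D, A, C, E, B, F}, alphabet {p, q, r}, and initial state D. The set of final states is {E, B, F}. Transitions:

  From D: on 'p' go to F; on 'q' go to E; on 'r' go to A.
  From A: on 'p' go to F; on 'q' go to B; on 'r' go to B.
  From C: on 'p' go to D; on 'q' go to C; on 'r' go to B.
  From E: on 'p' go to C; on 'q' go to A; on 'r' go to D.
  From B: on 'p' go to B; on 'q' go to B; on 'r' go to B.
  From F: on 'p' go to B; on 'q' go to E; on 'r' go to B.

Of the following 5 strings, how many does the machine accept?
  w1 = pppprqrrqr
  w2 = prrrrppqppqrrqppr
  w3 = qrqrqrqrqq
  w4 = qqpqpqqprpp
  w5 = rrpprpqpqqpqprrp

w1: Trace: D -p-> F -p-> B -p-> B -p-> B -r-> B -q-> B -r-> B -r-> B -q-> B -r-> B  → end B, accepted
w2: Trace: D -p-> F -r-> B -r-> B -r-> B -r-> B -p-> B -p-> B -q-> B -p-> B -p-> B -q-> B -r-> B -r-> B -q-> B -p-> B -p-> B -r-> B  → end B, accepted
w3: Trace: D -q-> E -r-> D -q-> E -r-> D -q-> E -r-> D -q-> E -r-> D -q-> E -q-> A  → end A, rejected
w4: Trace: D -q-> E -q-> A -p-> F -q-> E -p-> C -q-> C -q-> C -p-> D -r-> A -p-> F -p-> B  → end B, accepted
w5: Trace: D -r-> A -r-> B -p-> B -p-> B -r-> B -p-> B -q-> B -p-> B -q-> B -q-> B -p-> B -q-> B -p-> B -r-> B -r-> B -p-> B  → end B, accepted

4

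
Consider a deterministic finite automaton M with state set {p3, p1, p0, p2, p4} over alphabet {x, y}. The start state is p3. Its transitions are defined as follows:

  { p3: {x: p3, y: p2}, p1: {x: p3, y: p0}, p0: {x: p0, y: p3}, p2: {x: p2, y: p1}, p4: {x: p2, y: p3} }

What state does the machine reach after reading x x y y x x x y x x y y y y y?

p1

p3 → p3 → p3 → p2 → p1 → p3 → p3 → p3 → p2 → p2 → p2 → p1 → p0 → p3 → p2 → p1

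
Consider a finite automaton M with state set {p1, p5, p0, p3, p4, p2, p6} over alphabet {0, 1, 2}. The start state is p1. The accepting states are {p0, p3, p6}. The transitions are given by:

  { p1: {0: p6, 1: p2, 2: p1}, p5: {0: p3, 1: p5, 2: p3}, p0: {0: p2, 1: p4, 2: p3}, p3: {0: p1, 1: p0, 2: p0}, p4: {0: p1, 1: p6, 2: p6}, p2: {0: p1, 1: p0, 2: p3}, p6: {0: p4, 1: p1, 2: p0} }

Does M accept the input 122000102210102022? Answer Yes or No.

No

Trace: p1 -1-> p2 -2-> p3 -2-> p0 -0-> p2 -0-> p1 -0-> p6 -1-> p1 -0-> p6 -2-> p0 -2-> p3 -1-> p0 -0-> p2 -1-> p0 -0-> p2 -2-> p3 -0-> p1 -2-> p1 -2-> p1
End state p1 is not accepting.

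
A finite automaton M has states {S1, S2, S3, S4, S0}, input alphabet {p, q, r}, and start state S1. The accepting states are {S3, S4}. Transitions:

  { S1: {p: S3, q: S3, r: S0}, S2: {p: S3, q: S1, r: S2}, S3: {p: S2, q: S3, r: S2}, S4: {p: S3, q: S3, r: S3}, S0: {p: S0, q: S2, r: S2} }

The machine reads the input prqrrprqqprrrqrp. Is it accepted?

start at S1
read 'p': S1 → S3
read 'r': S3 → S2
read 'q': S2 → S1
read 'r': S1 → S0
read 'r': S0 → S2
read 'p': S2 → S3
read 'r': S3 → S2
read 'q': S2 → S1
read 'q': S1 → S3
read 'p': S3 → S2
read 'r': S2 → S2
read 'r': S2 → S2
read 'r': S2 → S2
read 'q': S2 → S1
read 'r': S1 → S0
read 'p': S0 → S0
End state S0 is not accepting.

No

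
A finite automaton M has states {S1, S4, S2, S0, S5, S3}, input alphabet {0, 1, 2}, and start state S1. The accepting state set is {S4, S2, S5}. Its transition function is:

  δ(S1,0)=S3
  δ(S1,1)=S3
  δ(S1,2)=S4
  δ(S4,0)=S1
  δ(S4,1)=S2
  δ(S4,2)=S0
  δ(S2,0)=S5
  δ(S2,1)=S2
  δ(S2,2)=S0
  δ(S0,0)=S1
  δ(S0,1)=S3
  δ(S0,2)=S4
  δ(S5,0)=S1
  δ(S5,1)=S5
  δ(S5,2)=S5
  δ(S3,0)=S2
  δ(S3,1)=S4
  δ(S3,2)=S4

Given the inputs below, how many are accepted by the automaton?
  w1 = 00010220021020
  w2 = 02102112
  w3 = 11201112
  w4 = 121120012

w1:
  start at S1
  read '0': S1 → S3
  read '0': S3 → S2
  read '0': S2 → S5
  read '1': S5 → S5
  read '0': S5 → S1
  read '2': S1 → S4
  read '2': S4 → S0
  read '0': S0 → S1
  read '0': S1 → S3
  read '2': S3 → S4
  read '1': S4 → S2
  read '0': S2 → S5
  read '2': S5 → S5
  read '0': S5 → S1
  end S1, rejected
w2:
  start at S1
  read '0': S1 → S3
  read '2': S3 → S4
  read '1': S4 → S2
  read '0': S2 → S5
  read '2': S5 → S5
  read '1': S5 → S5
  read '1': S5 → S5
  read '2': S5 → S5
  end S5, accepted
w3:
  start at S1
  read '1': S1 → S3
  read '1': S3 → S4
  read '2': S4 → S0
  read '0': S0 → S1
  read '1': S1 → S3
  read '1': S3 → S4
  read '1': S4 → S2
  read '2': S2 → S0
  end S0, rejected
w4:
  start at S1
  read '1': S1 → S3
  read '2': S3 → S4
  read '1': S4 → S2
  read '1': S2 → S2
  read '2': S2 → S0
  read '0': S0 → S1
  read '0': S1 → S3
  read '1': S3 → S4
  read '2': S4 → S0
  end S0, rejected

1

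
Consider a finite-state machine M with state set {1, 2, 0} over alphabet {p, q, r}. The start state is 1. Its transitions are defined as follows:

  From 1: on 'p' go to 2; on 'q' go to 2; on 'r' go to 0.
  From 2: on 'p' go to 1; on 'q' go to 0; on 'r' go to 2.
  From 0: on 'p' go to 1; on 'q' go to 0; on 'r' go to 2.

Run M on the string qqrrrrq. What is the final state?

1 → 2 → 0 → 2 → 2 → 2 → 2 → 0

0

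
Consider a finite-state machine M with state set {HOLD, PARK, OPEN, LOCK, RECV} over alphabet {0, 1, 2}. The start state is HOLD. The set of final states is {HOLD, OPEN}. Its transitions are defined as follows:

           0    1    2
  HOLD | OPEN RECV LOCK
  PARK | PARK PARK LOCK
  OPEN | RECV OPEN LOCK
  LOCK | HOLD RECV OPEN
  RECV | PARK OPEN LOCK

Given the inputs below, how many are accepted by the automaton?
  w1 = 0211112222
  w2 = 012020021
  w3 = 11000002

w1: HOLD → OPEN → LOCK → RECV → OPEN → OPEN → OPEN → LOCK → OPEN → LOCK → OPEN  → end OPEN, accepted
w2: HOLD → OPEN → OPEN → LOCK → HOLD → LOCK → HOLD → OPEN → LOCK → RECV  → end RECV, rejected
w3: HOLD → RECV → OPEN → RECV → PARK → PARK → PARK → PARK → LOCK  → end LOCK, rejected

1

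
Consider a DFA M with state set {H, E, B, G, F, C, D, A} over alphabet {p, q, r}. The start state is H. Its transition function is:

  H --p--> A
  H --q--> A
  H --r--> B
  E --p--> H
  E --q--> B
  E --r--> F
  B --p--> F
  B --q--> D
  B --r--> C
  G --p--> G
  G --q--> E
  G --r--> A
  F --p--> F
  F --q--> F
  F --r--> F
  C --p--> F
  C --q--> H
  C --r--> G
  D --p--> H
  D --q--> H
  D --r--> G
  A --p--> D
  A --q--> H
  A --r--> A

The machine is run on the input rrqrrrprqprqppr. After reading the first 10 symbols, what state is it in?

start at H
read 'r': H → B
read 'r': B → C
read 'q': C → H
read 'r': H → B
read 'r': B → C
read 'r': C → G
read 'p': G → G
read 'r': G → A
read 'q': A → H
read 'p': H → A
After 10 symbols: A.

A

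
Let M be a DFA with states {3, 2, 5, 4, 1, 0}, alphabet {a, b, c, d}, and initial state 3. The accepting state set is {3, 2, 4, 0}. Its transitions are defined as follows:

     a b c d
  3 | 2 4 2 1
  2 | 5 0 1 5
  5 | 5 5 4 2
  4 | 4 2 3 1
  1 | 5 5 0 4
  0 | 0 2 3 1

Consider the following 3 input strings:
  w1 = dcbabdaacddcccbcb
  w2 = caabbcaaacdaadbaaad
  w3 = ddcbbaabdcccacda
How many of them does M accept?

2

w1:
  start at 3
  read 'd': 3 → 1
  read 'c': 1 → 0
  read 'b': 0 → 2
  read 'a': 2 → 5
  read 'b': 5 → 5
  read 'd': 5 → 2
  read 'a': 2 → 5
  read 'a': 5 → 5
  read 'c': 5 → 4
  read 'd': 4 → 1
  read 'd': 1 → 4
  read 'c': 4 → 3
  read 'c': 3 → 2
  read 'c': 2 → 1
  read 'b': 1 → 5
  read 'c': 5 → 4
  read 'b': 4 → 2
  end 2, accepted
w2:
  start at 3
  read 'c': 3 → 2
  read 'a': 2 → 5
  read 'a': 5 → 5
  read 'b': 5 → 5
  read 'b': 5 → 5
  read 'c': 5 → 4
  read 'a': 4 → 4
  read 'a': 4 → 4
  read 'a': 4 → 4
  read 'c': 4 → 3
  read 'd': 3 → 1
  read 'a': 1 → 5
  read 'a': 5 → 5
  read 'd': 5 → 2
  read 'b': 2 → 0
  read 'a': 0 → 0
  read 'a': 0 → 0
  read 'a': 0 → 0
  read 'd': 0 → 1
  end 1, rejected
w3:
  start at 3
  read 'd': 3 → 1
  read 'd': 1 → 4
  read 'c': 4 → 3
  read 'b': 3 → 4
  read 'b': 4 → 2
  read 'a': 2 → 5
  read 'a': 5 → 5
  read 'b': 5 → 5
  read 'd': 5 → 2
  read 'c': 2 → 1
  read 'c': 1 → 0
  read 'c': 0 → 3
  read 'a': 3 → 2
  read 'c': 2 → 1
  read 'd': 1 → 4
  read 'a': 4 → 4
  end 4, accepted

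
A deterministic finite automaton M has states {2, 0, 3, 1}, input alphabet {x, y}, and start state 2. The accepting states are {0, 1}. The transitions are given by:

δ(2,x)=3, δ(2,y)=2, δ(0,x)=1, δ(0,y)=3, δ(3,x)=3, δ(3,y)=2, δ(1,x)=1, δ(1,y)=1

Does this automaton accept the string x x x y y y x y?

No

Trace: 2 -x-> 3 -x-> 3 -x-> 3 -y-> 2 -y-> 2 -y-> 2 -x-> 3 -y-> 2
End state 2 is not accepting.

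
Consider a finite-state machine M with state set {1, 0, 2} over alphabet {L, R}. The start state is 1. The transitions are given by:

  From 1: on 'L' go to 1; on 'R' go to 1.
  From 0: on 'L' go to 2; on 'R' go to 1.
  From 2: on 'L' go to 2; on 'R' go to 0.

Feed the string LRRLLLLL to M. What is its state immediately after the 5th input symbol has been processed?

1

1 → 1 → 1 → 1 → 1 → 1
After 5 symbols: 1.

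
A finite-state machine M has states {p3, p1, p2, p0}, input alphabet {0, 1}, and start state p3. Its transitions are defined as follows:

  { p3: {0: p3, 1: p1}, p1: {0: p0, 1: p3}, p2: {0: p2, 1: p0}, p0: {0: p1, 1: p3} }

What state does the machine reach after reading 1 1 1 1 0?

p3

p3 → p1 → p3 → p1 → p3 → p3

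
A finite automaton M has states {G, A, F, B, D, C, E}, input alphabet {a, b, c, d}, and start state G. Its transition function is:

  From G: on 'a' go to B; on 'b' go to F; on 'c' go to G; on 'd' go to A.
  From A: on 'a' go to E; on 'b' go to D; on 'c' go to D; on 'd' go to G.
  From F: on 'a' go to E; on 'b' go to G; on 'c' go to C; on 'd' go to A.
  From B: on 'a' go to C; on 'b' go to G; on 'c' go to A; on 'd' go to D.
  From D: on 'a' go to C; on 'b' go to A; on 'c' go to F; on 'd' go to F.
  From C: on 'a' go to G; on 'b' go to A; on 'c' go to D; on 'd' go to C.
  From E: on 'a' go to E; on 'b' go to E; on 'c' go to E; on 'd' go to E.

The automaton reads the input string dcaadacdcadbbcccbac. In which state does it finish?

E

start at G
read 'd': G → A
read 'c': A → D
read 'a': D → C
read 'a': C → G
read 'd': G → A
read 'a': A → E
read 'c': E → E
read 'd': E → E
read 'c': E → E
read 'a': E → E
read 'd': E → E
read 'b': E → E
read 'b': E → E
read 'c': E → E
read 'c': E → E
read 'c': E → E
read 'b': E → E
read 'a': E → E
read 'c': E → E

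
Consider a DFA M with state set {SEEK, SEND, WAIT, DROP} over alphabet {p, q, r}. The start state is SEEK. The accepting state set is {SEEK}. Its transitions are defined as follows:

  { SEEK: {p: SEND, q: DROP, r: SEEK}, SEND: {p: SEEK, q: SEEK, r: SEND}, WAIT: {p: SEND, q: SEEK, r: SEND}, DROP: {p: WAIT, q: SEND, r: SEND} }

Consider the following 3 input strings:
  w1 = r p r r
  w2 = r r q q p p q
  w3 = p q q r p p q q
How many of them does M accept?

w1: Trace: SEEK -r-> SEEK -p-> SEND -r-> SEND -r-> SEND  → end SEND, rejected
w2: Trace: SEEK -r-> SEEK -r-> SEEK -q-> DROP -q-> SEND -p-> SEEK -p-> SEND -q-> SEEK  → end SEEK, accepted
w3: Trace: SEEK -p-> SEND -q-> SEEK -q-> DROP -r-> SEND -p-> SEEK -p-> SEND -q-> SEEK -q-> DROP  → end DROP, rejected

1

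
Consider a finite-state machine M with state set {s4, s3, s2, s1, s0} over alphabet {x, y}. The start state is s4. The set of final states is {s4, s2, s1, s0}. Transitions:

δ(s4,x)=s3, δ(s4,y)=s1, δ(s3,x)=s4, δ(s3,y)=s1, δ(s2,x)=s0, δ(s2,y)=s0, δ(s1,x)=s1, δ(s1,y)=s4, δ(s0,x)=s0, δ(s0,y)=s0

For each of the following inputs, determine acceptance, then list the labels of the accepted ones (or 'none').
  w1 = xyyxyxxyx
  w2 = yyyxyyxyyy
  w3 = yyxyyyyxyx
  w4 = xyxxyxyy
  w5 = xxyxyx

w1: s4 → s3 → s1 → s4 → s3 → s1 → s1 → s1 → s4 → s3  → end s3, rejected
w2: s4 → s1 → s4 → s1 → s1 → s4 → s1 → s1 → s4 → s1 → s4  → end s4, accepted
w3: s4 → s1 → s4 → s3 → s1 → s4 → s1 → s4 → s3 → s1 → s1  → end s1, accepted
w4: s4 → s3 → s1 → s1 → s1 → s4 → s3 → s1 → s4  → end s4, accepted
w5: s4 → s3 → s4 → s1 → s1 → s4 → s3  → end s3, rejected

w2, w3, w4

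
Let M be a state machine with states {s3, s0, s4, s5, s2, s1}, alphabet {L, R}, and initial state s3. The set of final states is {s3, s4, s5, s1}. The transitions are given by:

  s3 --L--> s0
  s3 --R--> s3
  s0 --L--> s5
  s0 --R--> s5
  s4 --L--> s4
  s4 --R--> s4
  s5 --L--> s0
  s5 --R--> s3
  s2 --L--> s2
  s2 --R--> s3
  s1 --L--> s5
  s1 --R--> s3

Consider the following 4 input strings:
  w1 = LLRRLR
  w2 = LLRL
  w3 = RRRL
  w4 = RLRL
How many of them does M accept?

1

w1: s3 → s0 → s5 → s3 → s3 → s0 → s5  → end s5, accepted
w2: s3 → s0 → s5 → s3 → s0  → end s0, rejected
w3: s3 → s3 → s3 → s3 → s0  → end s0, rejected
w4: s3 → s3 → s0 → s5 → s0  → end s0, rejected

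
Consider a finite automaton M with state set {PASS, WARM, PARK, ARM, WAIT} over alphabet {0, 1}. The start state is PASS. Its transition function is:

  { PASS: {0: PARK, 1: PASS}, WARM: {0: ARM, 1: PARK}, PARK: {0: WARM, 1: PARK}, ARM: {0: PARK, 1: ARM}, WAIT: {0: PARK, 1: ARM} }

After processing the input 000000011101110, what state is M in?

WARM

Trace: PASS -0-> PARK -0-> WARM -0-> ARM -0-> PARK -0-> WARM -0-> ARM -0-> PARK -1-> PARK -1-> PARK -1-> PARK -0-> WARM -1-> PARK -1-> PARK -1-> PARK -0-> WARM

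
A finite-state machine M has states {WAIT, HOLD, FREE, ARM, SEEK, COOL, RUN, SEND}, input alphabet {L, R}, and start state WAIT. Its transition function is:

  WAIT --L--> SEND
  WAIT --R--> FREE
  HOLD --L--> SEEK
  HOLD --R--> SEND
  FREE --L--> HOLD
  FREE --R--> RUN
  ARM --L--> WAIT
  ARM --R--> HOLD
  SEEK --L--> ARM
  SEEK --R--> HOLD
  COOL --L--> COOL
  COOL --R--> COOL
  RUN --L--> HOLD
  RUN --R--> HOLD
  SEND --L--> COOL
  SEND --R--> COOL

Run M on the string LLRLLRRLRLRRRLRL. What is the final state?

start at WAIT
read 'L': WAIT → SEND
read 'L': SEND → COOL
read 'R': COOL → COOL
read 'L': COOL → COOL
read 'L': COOL → COOL
read 'R': COOL → COOL
read 'R': COOL → COOL
read 'L': COOL → COOL
read 'R': COOL → COOL
read 'L': COOL → COOL
read 'R': COOL → COOL
read 'R': COOL → COOL
read 'R': COOL → COOL
read 'L': COOL → COOL
read 'R': COOL → COOL
read 'L': COOL → COOL

COOL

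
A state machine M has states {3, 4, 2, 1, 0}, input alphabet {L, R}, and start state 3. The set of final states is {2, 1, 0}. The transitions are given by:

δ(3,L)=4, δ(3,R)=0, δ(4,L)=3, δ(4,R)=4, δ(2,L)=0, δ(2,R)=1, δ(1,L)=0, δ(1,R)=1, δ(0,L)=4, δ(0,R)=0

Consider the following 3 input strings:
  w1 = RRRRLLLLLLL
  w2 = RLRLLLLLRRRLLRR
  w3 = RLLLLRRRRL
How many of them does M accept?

1

w1: 3 → 0 → 0 → 0 → 0 → 4 → 3 → 4 → 3 → 4 → 3 → 4  → end 4, rejected
w2: 3 → 0 → 4 → 4 → 3 → 4 → 3 → 4 → 3 → 0 → 0 → 0 → 4 → 3 → 0 → 0  → end 0, accepted
w3: 3 → 0 → 4 → 3 → 4 → 3 → 0 → 0 → 0 → 0 → 4  → end 4, rejected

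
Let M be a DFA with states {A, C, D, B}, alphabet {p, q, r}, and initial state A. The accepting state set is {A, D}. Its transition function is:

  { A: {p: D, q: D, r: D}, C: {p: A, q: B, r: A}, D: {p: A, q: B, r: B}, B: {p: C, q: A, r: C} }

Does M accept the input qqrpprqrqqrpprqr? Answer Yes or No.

Yes

Trace: A -q-> D -q-> B -r-> C -p-> A -p-> D -r-> B -q-> A -r-> D -q-> B -q-> A -r-> D -p-> A -p-> D -r-> B -q-> A -r-> D
End state D is accepting.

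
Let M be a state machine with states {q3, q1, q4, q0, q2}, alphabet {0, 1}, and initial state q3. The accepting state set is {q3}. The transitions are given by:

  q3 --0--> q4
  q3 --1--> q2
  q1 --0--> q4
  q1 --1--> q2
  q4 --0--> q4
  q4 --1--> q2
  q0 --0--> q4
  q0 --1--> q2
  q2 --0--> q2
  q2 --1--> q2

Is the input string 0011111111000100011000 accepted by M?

No

q3 → q4 → q4 → q2 → q2 → q2 → q2 → q2 → q2 → q2 → q2 → q2 → q2 → q2 → q2 → q2 → q2 → q2 → q2 → q2 → q2 → q2 → q2
End state q2 is not accepting.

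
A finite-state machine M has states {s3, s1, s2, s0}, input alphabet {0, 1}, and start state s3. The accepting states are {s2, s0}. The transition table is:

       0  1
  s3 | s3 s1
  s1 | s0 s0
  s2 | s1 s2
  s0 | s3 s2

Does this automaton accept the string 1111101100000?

No

s3 → s1 → s0 → s2 → s2 → s2 → s1 → s0 → s2 → s1 → s0 → s3 → s3 → s3
End state s3 is not accepting.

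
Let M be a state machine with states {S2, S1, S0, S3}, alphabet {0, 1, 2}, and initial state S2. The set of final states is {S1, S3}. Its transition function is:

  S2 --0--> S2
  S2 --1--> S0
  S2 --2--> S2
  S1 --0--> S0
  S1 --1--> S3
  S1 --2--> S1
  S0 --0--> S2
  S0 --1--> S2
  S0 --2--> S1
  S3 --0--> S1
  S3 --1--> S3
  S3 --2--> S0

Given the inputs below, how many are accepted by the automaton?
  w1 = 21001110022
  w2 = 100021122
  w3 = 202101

0

w1: S2 → S2 → S0 → S2 → S2 → S0 → S2 → S0 → S2 → S2 → S2 → S2  → end S2, rejected
w2: S2 → S0 → S2 → S2 → S2 → S2 → S0 → S2 → S2 → S2  → end S2, rejected
w3: S2 → S2 → S2 → S2 → S0 → S2 → S0  → end S0, rejected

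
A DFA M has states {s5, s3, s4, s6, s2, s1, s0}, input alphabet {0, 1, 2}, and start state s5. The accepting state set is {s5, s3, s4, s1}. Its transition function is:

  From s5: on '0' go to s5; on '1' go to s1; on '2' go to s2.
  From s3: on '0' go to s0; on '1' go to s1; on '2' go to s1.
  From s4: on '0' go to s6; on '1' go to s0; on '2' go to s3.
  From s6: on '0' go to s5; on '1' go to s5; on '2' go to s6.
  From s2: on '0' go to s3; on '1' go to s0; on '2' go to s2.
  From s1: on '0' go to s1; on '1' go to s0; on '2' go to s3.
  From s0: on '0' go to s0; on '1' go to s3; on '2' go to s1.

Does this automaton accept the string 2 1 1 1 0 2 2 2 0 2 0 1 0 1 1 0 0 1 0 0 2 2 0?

s5 → s2 → s0 → s3 → s1 → s1 → s3 → s1 → s3 → s0 → s1 → s1 → s0 → s0 → s3 → s1 → s1 → s1 → s0 → s0 → s0 → s1 → s3 → s0
End state s0 is not accepting.

No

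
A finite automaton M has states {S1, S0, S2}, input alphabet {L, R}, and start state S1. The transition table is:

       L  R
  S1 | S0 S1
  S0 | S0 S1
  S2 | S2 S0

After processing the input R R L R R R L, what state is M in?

S0

Trace: S1 -R-> S1 -R-> S1 -L-> S0 -R-> S1 -R-> S1 -R-> S1 -L-> S0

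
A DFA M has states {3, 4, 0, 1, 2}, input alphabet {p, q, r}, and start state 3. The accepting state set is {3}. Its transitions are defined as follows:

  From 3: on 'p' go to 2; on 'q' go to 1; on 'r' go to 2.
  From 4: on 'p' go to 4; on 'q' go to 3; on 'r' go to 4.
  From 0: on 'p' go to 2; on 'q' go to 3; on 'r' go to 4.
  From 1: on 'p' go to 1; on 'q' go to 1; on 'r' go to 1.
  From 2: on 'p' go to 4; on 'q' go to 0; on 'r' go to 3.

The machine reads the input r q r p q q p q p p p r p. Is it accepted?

No

start at 3
read 'r': 3 → 2
read 'q': 2 → 0
read 'r': 0 → 4
read 'p': 4 → 4
read 'q': 4 → 3
read 'q': 3 → 1
read 'p': 1 → 1
read 'q': 1 → 1
read 'p': 1 → 1
read 'p': 1 → 1
read 'p': 1 → 1
read 'r': 1 → 1
read 'p': 1 → 1
End state 1 is not accepting.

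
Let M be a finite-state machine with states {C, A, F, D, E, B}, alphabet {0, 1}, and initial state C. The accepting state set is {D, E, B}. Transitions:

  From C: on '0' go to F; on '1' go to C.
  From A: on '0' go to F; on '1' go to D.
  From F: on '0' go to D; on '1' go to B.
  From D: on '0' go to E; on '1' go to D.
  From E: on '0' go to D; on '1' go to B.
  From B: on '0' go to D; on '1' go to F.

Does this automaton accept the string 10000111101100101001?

Yes

Trace: C -1-> C -0-> F -0-> D -0-> E -0-> D -1-> D -1-> D -1-> D -1-> D -0-> E -1-> B -1-> F -0-> D -0-> E -1-> B -0-> D -1-> D -0-> E -0-> D -1-> D
End state D is accepting.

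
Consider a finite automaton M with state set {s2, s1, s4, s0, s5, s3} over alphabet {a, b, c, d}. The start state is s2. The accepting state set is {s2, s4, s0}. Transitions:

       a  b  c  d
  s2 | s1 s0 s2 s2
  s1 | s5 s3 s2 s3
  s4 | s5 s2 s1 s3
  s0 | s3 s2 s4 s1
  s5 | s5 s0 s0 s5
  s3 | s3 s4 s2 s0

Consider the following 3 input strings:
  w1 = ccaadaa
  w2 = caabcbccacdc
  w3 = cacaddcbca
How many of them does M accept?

w1: s2 → s2 → s2 → s1 → s5 → s5 → s5 → s5  → end s5, rejected
w2: s2 → s2 → s1 → s5 → s0 → s4 → s2 → s2 → s2 → s1 → s2 → s2 → s2  → end s2, accepted
w3: s2 → s2 → s1 → s2 → s1 → s3 → s0 → s4 → s2 → s2 → s1  → end s1, rejected

1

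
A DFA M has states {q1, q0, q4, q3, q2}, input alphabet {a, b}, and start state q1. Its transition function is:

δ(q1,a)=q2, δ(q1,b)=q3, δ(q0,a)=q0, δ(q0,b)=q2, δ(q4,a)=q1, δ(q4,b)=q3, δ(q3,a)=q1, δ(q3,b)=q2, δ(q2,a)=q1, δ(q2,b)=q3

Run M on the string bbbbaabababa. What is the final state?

q1 → q3 → q2 → q3 → q2 → q1 → q2 → q3 → q1 → q3 → q1 → q3 → q1

q1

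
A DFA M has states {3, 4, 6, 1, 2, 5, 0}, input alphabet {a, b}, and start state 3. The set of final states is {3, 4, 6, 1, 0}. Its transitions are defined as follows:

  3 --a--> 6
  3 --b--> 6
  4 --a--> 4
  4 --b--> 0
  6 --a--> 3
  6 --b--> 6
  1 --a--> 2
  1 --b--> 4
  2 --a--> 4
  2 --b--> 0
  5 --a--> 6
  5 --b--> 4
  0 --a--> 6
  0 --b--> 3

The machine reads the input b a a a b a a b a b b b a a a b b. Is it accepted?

3 → 6 → 3 → 6 → 3 → 6 → 3 → 6 → 6 → 3 → 6 → 6 → 6 → 3 → 6 → 3 → 6 → 6
End state 6 is accepting.

Yes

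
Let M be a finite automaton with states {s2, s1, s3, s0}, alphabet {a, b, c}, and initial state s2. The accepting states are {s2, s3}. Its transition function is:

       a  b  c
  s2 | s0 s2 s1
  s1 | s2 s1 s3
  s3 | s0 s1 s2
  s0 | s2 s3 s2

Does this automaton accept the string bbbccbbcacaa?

Yes

Trace: s2 -b-> s2 -b-> s2 -b-> s2 -c-> s1 -c-> s3 -b-> s1 -b-> s1 -c-> s3 -a-> s0 -c-> s2 -a-> s0 -a-> s2
End state s2 is accepting.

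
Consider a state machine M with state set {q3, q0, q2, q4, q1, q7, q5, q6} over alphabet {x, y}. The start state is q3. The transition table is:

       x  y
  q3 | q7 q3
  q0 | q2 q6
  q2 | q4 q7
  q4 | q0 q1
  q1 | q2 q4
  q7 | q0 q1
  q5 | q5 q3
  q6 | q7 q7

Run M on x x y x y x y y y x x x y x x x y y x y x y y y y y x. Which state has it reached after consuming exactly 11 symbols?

q2

start at q3
read 'x': q3 → q7
read 'x': q7 → q0
read 'y': q0 → q6
read 'x': q6 → q7
read 'y': q7 → q1
read 'x': q1 → q2
read 'y': q2 → q7
read 'y': q7 → q1
read 'y': q1 → q4
read 'x': q4 → q0
read 'x': q0 → q2
After 11 symbols: q2.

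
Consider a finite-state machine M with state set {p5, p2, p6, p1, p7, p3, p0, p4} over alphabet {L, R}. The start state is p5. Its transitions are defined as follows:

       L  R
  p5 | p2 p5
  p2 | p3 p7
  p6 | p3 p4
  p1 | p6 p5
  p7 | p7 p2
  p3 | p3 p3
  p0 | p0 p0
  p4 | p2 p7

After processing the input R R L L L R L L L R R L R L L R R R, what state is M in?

p5 → p5 → p5 → p2 → p3 → p3 → p3 → p3 → p3 → p3 → p3 → p3 → p3 → p3 → p3 → p3 → p3 → p3 → p3

p3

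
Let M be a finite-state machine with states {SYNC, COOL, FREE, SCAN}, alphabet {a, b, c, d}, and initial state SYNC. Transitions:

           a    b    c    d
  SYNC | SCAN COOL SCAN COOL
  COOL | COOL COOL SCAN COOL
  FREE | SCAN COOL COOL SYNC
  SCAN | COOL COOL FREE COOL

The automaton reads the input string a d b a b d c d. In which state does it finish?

SYNC → SCAN → COOL → COOL → COOL → COOL → COOL → SCAN → COOL

COOL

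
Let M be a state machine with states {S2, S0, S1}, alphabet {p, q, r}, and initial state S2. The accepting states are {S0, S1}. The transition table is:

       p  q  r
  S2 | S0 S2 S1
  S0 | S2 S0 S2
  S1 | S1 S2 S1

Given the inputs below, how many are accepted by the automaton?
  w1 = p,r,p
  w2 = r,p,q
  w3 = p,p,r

2

w1: Trace: S2 -p-> S0 -r-> S2 -p-> S0  → end S0, accepted
w2: Trace: S2 -r-> S1 -p-> S1 -q-> S2  → end S2, rejected
w3: Trace: S2 -p-> S0 -p-> S2 -r-> S1  → end S1, accepted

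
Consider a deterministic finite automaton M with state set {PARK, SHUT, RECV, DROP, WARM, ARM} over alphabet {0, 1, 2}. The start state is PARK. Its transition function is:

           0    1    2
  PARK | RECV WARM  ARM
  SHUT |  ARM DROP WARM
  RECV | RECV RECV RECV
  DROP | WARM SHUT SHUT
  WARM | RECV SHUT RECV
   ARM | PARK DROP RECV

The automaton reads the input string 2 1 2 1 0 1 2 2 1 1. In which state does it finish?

RECV

start at PARK
read '2': PARK → ARM
read '1': ARM → DROP
read '2': DROP → SHUT
read '1': SHUT → DROP
read '0': DROP → WARM
read '1': WARM → SHUT
read '2': SHUT → WARM
read '2': WARM → RECV
read '1': RECV → RECV
read '1': RECV → RECV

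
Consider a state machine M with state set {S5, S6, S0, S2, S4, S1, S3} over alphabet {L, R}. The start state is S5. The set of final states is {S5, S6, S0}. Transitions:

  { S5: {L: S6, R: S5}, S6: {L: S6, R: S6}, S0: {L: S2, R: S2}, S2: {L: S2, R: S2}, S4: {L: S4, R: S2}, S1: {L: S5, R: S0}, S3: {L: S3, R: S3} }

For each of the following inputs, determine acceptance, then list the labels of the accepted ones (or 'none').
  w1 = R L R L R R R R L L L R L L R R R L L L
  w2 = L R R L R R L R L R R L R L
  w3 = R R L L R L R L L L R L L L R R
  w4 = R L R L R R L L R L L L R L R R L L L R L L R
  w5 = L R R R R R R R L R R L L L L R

w1, w2, w3, w4, w5

w1: Trace: S5 -R-> S5 -L-> S6 -R-> S6 -L-> S6 -R-> S6 -R-> S6 -R-> S6 -R-> S6 -L-> S6 -L-> S6 -L-> S6 -R-> S6 -L-> S6 -L-> S6 -R-> S6 -R-> S6 -R-> S6 -L-> S6 -L-> S6 -L-> S6  → end S6, accepted
w2: Trace: S5 -L-> S6 -R-> S6 -R-> S6 -L-> S6 -R-> S6 -R-> S6 -L-> S6 -R-> S6 -L-> S6 -R-> S6 -R-> S6 -L-> S6 -R-> S6 -L-> S6  → end S6, accepted
w3: Trace: S5 -R-> S5 -R-> S5 -L-> S6 -L-> S6 -R-> S6 -L-> S6 -R-> S6 -L-> S6 -L-> S6 -L-> S6 -R-> S6 -L-> S6 -L-> S6 -L-> S6 -R-> S6 -R-> S6  → end S6, accepted
w4: Trace: S5 -R-> S5 -L-> S6 -R-> S6 -L-> S6 -R-> S6 -R-> S6 -L-> S6 -L-> S6 -R-> S6 -L-> S6 -L-> S6 -L-> S6 -R-> S6 -L-> S6 -R-> S6 -R-> S6 -L-> S6 -L-> S6 -L-> S6 -R-> S6 -L-> S6 -L-> S6 -R-> S6  → end S6, accepted
w5: Trace: S5 -L-> S6 -R-> S6 -R-> S6 -R-> S6 -R-> S6 -R-> S6 -R-> S6 -R-> S6 -L-> S6 -R-> S6 -R-> S6 -L-> S6 -L-> S6 -L-> S6 -L-> S6 -R-> S6  → end S6, accepted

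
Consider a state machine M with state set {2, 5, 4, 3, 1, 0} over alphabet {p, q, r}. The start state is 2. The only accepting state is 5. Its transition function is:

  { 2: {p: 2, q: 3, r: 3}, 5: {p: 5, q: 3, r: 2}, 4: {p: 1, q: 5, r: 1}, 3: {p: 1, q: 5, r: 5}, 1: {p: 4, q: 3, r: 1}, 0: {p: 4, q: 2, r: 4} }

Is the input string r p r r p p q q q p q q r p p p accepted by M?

Trace: 2 -r-> 3 -p-> 1 -r-> 1 -r-> 1 -p-> 4 -p-> 1 -q-> 3 -q-> 5 -q-> 3 -p-> 1 -q-> 3 -q-> 5 -r-> 2 -p-> 2 -p-> 2 -p-> 2
End state 2 is not accepting.

No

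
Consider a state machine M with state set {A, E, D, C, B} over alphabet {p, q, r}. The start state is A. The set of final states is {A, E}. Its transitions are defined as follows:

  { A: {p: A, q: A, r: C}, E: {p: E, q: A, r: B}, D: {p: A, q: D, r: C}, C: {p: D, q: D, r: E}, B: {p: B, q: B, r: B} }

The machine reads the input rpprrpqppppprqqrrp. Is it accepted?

Yes

start at A
read 'r': A → C
read 'p': C → D
read 'p': D → A
read 'r': A → C
read 'r': C → E
read 'p': E → E
read 'q': E → A
read 'p': A → A
read 'p': A → A
read 'p': A → A
read 'p': A → A
read 'p': A → A
read 'r': A → C
read 'q': C → D
read 'q': D → D
read 'r': D → C
read 'r': C → E
read 'p': E → E
End state E is accepting.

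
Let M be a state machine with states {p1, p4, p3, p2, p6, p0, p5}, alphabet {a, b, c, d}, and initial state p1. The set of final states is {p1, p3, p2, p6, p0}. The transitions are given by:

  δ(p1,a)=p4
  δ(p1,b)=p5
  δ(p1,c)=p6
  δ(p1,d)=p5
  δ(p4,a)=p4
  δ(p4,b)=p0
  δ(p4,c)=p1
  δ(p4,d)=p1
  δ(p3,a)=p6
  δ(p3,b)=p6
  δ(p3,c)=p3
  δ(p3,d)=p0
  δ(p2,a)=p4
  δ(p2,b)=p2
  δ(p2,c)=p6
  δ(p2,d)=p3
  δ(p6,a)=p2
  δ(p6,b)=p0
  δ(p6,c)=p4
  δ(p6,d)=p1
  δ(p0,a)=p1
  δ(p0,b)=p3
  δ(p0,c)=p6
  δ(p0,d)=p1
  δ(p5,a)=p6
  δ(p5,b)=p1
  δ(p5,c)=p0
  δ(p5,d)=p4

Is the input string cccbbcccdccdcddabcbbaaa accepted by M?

No

Trace: p1 -c-> p6 -c-> p4 -c-> p1 -b-> p5 -b-> p1 -c-> p6 -c-> p4 -c-> p1 -d-> p5 -c-> p0 -c-> p6 -d-> p1 -c-> p6 -d-> p1 -d-> p5 -a-> p6 -b-> p0 -c-> p6 -b-> p0 -b-> p3 -a-> p6 -a-> p2 -a-> p4
End state p4 is not accepting.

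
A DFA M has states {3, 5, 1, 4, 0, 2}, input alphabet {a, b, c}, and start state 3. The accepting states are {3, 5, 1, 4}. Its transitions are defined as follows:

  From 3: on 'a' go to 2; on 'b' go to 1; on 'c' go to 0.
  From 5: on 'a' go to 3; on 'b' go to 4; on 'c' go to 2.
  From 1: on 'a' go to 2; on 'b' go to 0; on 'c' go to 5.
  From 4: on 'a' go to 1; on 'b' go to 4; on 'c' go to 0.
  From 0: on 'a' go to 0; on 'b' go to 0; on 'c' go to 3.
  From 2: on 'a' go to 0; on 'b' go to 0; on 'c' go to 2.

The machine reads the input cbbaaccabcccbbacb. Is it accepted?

3 → 0 → 0 → 0 → 0 → 0 → 3 → 0 → 0 → 0 → 3 → 0 → 3 → 1 → 0 → 0 → 3 → 1
End state 1 is accepting.

Yes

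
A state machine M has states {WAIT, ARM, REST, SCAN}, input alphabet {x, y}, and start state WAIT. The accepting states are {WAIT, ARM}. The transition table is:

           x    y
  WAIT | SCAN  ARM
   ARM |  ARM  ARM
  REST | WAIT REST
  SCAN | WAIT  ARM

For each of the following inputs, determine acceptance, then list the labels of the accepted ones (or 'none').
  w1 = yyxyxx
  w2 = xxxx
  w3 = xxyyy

w1, w2, w3

w1:
  start at WAIT
  read 'y': WAIT → ARM
  read 'y': ARM → ARM
  read 'x': ARM → ARM
  read 'y': ARM → ARM
  read 'x': ARM → ARM
  read 'x': ARM → ARM
  end ARM, accepted
w2:
  start at WAIT
  read 'x': WAIT → SCAN
  read 'x': SCAN → WAIT
  read 'x': WAIT → SCAN
  read 'x': SCAN → WAIT
  end WAIT, accepted
w3:
  start at WAIT
  read 'x': WAIT → SCAN
  read 'x': SCAN → WAIT
  read 'y': WAIT → ARM
  read 'y': ARM → ARM
  read 'y': ARM → ARM
  end ARM, accepted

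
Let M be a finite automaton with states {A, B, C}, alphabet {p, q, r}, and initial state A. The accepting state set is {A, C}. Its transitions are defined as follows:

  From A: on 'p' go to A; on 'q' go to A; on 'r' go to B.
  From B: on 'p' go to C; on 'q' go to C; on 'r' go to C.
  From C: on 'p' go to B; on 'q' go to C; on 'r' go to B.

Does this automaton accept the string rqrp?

Yes

start at A
read 'r': A → B
read 'q': B → C
read 'r': C → B
read 'p': B → C
End state C is accepting.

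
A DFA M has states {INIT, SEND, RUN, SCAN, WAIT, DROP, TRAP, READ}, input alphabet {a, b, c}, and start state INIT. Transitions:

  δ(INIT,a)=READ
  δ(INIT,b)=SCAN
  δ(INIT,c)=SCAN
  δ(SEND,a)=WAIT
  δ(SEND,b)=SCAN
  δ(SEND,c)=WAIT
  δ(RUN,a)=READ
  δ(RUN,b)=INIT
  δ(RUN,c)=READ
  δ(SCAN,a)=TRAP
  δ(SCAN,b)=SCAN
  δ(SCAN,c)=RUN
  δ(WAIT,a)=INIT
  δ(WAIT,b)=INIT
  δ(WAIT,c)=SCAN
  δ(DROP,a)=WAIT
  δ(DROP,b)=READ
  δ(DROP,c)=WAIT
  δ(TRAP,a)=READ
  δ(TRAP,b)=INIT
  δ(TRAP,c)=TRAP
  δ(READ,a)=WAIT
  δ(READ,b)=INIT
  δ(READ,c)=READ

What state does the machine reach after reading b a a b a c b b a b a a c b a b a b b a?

Trace: INIT -b-> SCAN -a-> TRAP -a-> READ -b-> INIT -a-> READ -c-> READ -b-> INIT -b-> SCAN -a-> TRAP -b-> INIT -a-> READ -a-> WAIT -c-> SCAN -b-> SCAN -a-> TRAP -b-> INIT -a-> READ -b-> INIT -b-> SCAN -a-> TRAP

TRAP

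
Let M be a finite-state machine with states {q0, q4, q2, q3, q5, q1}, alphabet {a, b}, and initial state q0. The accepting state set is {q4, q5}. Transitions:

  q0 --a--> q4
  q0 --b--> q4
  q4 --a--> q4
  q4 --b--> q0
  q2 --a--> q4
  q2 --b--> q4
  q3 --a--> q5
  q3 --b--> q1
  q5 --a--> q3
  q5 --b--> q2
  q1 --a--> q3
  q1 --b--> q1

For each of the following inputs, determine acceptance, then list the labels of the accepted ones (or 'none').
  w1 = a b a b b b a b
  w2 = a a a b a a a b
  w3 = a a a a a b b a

w1: Trace: q0 -a-> q4 -b-> q0 -a-> q4 -b-> q0 -b-> q4 -b-> q0 -a-> q4 -b-> q0  → end q0, rejected
w2: Trace: q0 -a-> q4 -a-> q4 -a-> q4 -b-> q0 -a-> q4 -a-> q4 -a-> q4 -b-> q0  → end q0, rejected
w3: Trace: q0 -a-> q4 -a-> q4 -a-> q4 -a-> q4 -a-> q4 -b-> q0 -b-> q4 -a-> q4  → end q4, accepted

w3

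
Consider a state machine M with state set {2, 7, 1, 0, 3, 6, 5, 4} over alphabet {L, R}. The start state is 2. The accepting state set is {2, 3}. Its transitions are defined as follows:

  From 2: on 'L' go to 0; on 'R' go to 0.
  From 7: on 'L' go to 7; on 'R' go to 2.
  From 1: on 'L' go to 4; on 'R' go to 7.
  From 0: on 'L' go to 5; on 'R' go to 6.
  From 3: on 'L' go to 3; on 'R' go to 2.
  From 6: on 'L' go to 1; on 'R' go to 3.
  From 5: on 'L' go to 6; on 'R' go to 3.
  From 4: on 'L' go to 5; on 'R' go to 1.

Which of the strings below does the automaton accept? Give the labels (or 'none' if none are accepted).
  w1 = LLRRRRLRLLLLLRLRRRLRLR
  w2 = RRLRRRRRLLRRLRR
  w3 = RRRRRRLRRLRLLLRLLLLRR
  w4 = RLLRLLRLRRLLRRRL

w2

w1: 2 → 0 → 5 → 3 → 2 → 0 → 6 → 1 → 7 → 7 → 7 → 7 → 7 → 7 → 2 → 0 → 6 → 3 → 2 → 0 → 6 → 1 → 7  → end 7, rejected
w2: 2 → 0 → 6 → 1 → 7 → 2 → 0 → 6 → 3 → 3 → 3 → 2 → 0 → 5 → 3 → 2  → end 2, accepted
w3: 2 → 0 → 6 → 3 → 2 → 0 → 6 → 1 → 7 → 2 → 0 → 6 → 1 → 4 → 5 → 3 → 3 → 3 → 3 → 3 → 2 → 0  → end 0, rejected
w4: 2 → 0 → 5 → 6 → 3 → 3 → 3 → 2 → 0 → 6 → 3 → 3 → 3 → 2 → 0 → 6 → 1  → end 1, rejected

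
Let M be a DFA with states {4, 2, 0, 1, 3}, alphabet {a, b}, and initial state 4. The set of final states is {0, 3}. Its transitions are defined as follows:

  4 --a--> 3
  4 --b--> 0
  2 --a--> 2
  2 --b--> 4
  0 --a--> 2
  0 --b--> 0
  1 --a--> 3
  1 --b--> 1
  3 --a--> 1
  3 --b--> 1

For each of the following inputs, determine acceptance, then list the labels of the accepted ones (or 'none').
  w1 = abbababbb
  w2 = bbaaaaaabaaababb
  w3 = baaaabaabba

w3

w1: 4 → 3 → 1 → 1 → 3 → 1 → 3 → 1 → 1 → 1  → end 1, rejected
w2: 4 → 0 → 0 → 2 → 2 → 2 → 2 → 2 → 2 → 4 → 3 → 1 → 3 → 1 → 3 → 1 → 1  → end 1, rejected
w3: 4 → 0 → 2 → 2 → 2 → 2 → 4 → 3 → 1 → 1 → 1 → 3  → end 3, accepted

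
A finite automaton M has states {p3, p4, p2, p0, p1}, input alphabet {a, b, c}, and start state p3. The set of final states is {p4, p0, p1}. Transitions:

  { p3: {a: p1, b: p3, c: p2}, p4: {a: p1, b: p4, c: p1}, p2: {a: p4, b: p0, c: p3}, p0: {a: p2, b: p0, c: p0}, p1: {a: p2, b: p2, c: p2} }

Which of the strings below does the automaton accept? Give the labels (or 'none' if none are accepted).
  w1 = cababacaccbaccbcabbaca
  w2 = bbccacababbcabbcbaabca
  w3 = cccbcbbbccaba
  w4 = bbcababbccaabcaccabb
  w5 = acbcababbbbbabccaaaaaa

w1:
  start at p3
  read 'c': p3 → p2
  read 'a': p2 → p4
  read 'b': p4 → p4
  read 'a': p4 → p1
  read 'b': p1 → p2
  read 'a': p2 → p4
  read 'c': p4 → p1
  read 'a': p1 → p2
  read 'c': p2 → p3
  read 'c': p3 → p2
  read 'b': p2 → p0
  read 'a': p0 → p2
  read 'c': p2 → p3
  read 'c': p3 → p2
  read 'b': p2 → p0
  read 'c': p0 → p0
  read 'a': p0 → p2
  read 'b': p2 → p0
  read 'b': p0 → p0
  read 'a': p0 → p2
  read 'c': p2 → p3
  read 'a': p3 → p1
  end p1, accepted
w2:
  start at p3
  read 'b': p3 → p3
  read 'b': p3 → p3
  read 'c': p3 → p2
  read 'c': p2 → p3
  read 'a': p3 → p1
  read 'c': p1 → p2
  read 'a': p2 → p4
  read 'b': p4 → p4
  read 'a': p4 → p1
  read 'b': p1 → p2
  read 'b': p2 → p0
  read 'c': p0 → p0
  read 'a': p0 → p2
  read 'b': p2 → p0
  read 'b': p0 → p0
  read 'c': p0 → p0
  read 'b': p0 → p0
  read 'a': p0 → p2
  read 'a': p2 → p4
  read 'b': p4 → p4
  read 'c': p4 → p1
  read 'a': p1 → p2
  end p2, rejected
w3:
  start at p3
  read 'c': p3 → p2
  read 'c': p2 → p3
  read 'c': p3 → p2
  read 'b': p2 → p0
  read 'c': p0 → p0
  read 'b': p0 → p0
  read 'b': p0 → p0
  read 'b': p0 → p0
  read 'c': p0 → p0
  read 'c': p0 → p0
  read 'a': p0 → p2
  read 'b': p2 → p0
  read 'a': p0 → p2
  end p2, rejected
w4:
  start at p3
  read 'b': p3 → p3
  read 'b': p3 → p3
  read 'c': p3 → p2
  read 'a': p2 → p4
  read 'b': p4 → p4
  read 'a': p4 → p1
  read 'b': p1 → p2
  read 'b': p2 → p0
  read 'c': p0 → p0
  read 'c': p0 → p0
  read 'a': p0 → p2
  read 'a': p2 → p4
  read 'b': p4 → p4
  read 'c': p4 → p1
  read 'a': p1 → p2
  read 'c': p2 → p3
  read 'c': p3 → p2
  read 'a': p2 → p4
  read 'b': p4 → p4
  read 'b': p4 → p4
  end p4, accepted
w5:
  start at p3
  read 'a': p3 → p1
  read 'c': p1 → p2
  read 'b': p2 → p0
  read 'c': p0 → p0
  read 'a': p0 → p2
  read 'b': p2 → p0
  read 'a': p0 → p2
  read 'b': p2 → p0
  read 'b': p0 → p0
  read 'b': p0 → p0
  read 'b': p0 → p0
  read 'b': p0 → p0
  read 'a': p0 → p2
  read 'b': p2 → p0
  read 'c': p0 → p0
  read 'c': p0 → p0
  read 'a': p0 → p2
  read 'a': p2 → p4
  read 'a': p4 → p1
  read 'a': p1 → p2
  read 'a': p2 → p4
  read 'a': p4 → p1
  end p1, accepted

w1, w4, w5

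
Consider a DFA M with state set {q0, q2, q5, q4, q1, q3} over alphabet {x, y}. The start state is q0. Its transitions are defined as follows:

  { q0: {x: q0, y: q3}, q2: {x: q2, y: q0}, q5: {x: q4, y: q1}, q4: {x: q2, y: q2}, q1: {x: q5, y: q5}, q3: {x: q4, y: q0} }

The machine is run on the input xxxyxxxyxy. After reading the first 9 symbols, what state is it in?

start at q0
read 'x': q0 → q0
read 'x': q0 → q0
read 'x': q0 → q0
read 'y': q0 → q3
read 'x': q3 → q4
read 'x': q4 → q2
read 'x': q2 → q2
read 'y': q2 → q0
read 'x': q0 → q0
After 9 symbols: q0.

q0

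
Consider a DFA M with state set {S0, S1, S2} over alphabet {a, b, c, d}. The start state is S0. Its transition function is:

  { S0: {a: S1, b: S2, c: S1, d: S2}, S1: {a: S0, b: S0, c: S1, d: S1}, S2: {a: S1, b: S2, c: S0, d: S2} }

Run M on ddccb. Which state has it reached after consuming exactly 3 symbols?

S0

start at S0
read 'd': S0 → S2
read 'd': S2 → S2
read 'c': S2 → S0
After 3 symbols: S0.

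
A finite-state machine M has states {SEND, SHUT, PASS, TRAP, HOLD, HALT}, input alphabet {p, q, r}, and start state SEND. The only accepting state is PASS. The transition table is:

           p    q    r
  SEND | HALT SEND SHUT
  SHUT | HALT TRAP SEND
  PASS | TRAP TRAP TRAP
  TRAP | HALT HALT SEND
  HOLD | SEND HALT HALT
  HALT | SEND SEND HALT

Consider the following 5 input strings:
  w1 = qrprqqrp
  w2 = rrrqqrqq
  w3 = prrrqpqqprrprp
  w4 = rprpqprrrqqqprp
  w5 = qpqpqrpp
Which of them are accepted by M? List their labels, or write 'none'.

none

w1: Trace: SEND -q-> SEND -r-> SHUT -p-> HALT -r-> HALT -q-> SEND -q-> SEND -r-> SHUT -p-> HALT  → end HALT, rejected
w2: Trace: SEND -r-> SHUT -r-> SEND -r-> SHUT -q-> TRAP -q-> HALT -r-> HALT -q-> SEND -q-> SEND  → end SEND, rejected
w3: Trace: SEND -p-> HALT -r-> HALT -r-> HALT -r-> HALT -q-> SEND -p-> HALT -q-> SEND -q-> SEND -p-> HALT -r-> HALT -r-> HALT -p-> SEND -r-> SHUT -p-> HALT  → end HALT, rejected
w4: Trace: SEND -r-> SHUT -p-> HALT -r-> HALT -p-> SEND -q-> SEND -p-> HALT -r-> HALT -r-> HALT -r-> HALT -q-> SEND -q-> SEND -q-> SEND -p-> HALT -r-> HALT -p-> SEND  → end SEND, rejected
w5: Trace: SEND -q-> SEND -p-> HALT -q-> SEND -p-> HALT -q-> SEND -r-> SHUT -p-> HALT -p-> SEND  → end SEND, rejected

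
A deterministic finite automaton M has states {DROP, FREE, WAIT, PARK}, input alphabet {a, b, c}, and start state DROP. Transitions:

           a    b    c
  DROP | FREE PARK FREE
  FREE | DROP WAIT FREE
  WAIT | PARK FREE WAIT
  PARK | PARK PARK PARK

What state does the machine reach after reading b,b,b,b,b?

start at DROP
read 'b': DROP → PARK
read 'b': PARK → PARK
read 'b': PARK → PARK
read 'b': PARK → PARK
read 'b': PARK → PARK

PARK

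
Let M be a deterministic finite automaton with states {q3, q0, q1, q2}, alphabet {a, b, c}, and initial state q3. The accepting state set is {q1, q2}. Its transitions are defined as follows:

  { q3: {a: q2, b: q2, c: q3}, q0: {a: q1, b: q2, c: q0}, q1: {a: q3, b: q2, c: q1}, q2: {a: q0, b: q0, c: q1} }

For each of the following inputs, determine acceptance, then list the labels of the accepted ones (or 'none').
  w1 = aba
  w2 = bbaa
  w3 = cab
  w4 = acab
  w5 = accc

w1, w4, w5

w1: Trace: q3 -a-> q2 -b-> q0 -a-> q1  → end q1, accepted
w2: Trace: q3 -b-> q2 -b-> q0 -a-> q1 -a-> q3  → end q3, rejected
w3: Trace: q3 -c-> q3 -a-> q2 -b-> q0  → end q0, rejected
w4: Trace: q3 -a-> q2 -c-> q1 -a-> q3 -b-> q2  → end q2, accepted
w5: Trace: q3 -a-> q2 -c-> q1 -c-> q1 -c-> q1  → end q1, accepted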